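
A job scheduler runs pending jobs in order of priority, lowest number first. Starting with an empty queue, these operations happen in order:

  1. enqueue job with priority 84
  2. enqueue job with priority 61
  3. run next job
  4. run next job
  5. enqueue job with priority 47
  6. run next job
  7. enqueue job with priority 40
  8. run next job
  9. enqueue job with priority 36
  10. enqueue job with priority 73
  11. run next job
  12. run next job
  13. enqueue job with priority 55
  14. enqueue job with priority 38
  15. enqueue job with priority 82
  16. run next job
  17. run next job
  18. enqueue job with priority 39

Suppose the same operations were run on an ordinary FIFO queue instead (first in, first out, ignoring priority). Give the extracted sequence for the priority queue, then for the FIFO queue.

priority queue: 61, 84, 47, 40, 36, 73, 38, 55; FIFO queue: 84, 61, 47, 40, 36, 73, 55, 38

insert 84 → {84}
insert 61 → {61, 84}
run next job → 61; now {84}
run next job → 84; now {}
insert 47 → {47}
run next job → 47; now {}
insert 40 → {40}
run next job → 40; now {}
insert 36 → {36}
insert 73 → {36, 73}
run next job → 36; now {73}
run next job → 73; now {}
insert 55 → {55}
insert 38 → {38, 55}
insert 82 → {38, 55, 82}
run next job → 38; now {55, 82}
run next job → 55; now {82}
insert 39 → {39, 82}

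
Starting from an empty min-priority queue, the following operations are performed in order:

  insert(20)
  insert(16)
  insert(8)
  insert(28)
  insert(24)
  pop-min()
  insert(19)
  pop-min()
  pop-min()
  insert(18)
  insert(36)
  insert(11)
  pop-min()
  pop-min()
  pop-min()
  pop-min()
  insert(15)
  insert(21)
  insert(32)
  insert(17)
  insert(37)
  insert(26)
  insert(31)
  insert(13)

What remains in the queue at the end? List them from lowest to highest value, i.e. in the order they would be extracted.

13 → 15 → 17 → 21 → 26 → 28 → 31 → 32 → 36 → 37

insert 20 → {20}
insert 16 → {16, 20}
insert 8 → {8, 16, 20}
insert 28 → {8, 16, 20, 28}
insert 24 → {8, 16, 20, 24, 28}
pop-min → 8; now {16, 20, 24, 28}
insert 19 → {16, 19, 20, 24, 28}
pop-min → 16; now {19, 20, 24, 28}
pop-min → 19; now {20, 24, 28}
insert 18 → {18, 20, 24, 28}
insert 36 → {18, 20, 24, 28, 36}
insert 11 → {11, 18, 20, 24, 28, 36}
pop-min → 11; now {18, 20, 24, 28, 36}
pop-min → 18; now {20, 24, 28, 36}
pop-min → 20; now {24, 28, 36}
pop-min → 24; now {28, 36}
insert 15 → {15, 28, 36}
insert 21 → {15, 21, 28, 36}
insert 32 → {15, 21, 28, 32, 36}
insert 17 → {15, 17, 21, 28, 32, 36}
insert 37 → {15, 17, 21, 28, 32, 36, 37}
insert 26 → {15, 17, 21, 26, 28, 32, 36, 37}
insert 31 → {15, 17, 21, 26, 28, 31, 32, 36, 37}
insert 13 → {13, 15, 17, 21, 26, 28, 31, 32, 36, 37}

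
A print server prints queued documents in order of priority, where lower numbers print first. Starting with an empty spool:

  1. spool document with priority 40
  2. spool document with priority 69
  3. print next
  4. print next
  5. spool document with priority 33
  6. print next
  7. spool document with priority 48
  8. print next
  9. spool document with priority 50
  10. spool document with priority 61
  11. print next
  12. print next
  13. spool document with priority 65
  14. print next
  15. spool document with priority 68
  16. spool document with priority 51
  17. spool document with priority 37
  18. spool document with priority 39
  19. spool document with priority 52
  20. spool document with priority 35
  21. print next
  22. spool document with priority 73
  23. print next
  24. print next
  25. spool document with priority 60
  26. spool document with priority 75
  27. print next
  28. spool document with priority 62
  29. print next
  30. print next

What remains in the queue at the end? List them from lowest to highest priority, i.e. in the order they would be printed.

62 → 68 → 73 → 75

insert 40 → {40}
insert 69 → {40, 69}
print next → 40; now {69}
print next → 69; now {}
insert 33 → {33}
print next → 33; now {}
insert 48 → {48}
print next → 48; now {}
insert 50 → {50}
insert 61 → {50, 61}
print next → 50; now {61}
print next → 61; now {}
insert 65 → {65}
print next → 65; now {}
insert 68 → {68}
insert 51 → {51, 68}
insert 37 → {37, 51, 68}
insert 39 → {37, 39, 51, 68}
insert 52 → {37, 39, 51, 52, 68}
insert 35 → {35, 37, 39, 51, 52, 68}
print next → 35; now {37, 39, 51, 52, 68}
insert 73 → {37, 39, 51, 52, 68, 73}
print next → 37; now {39, 51, 52, 68, 73}
print next → 39; now {51, 52, 68, 73}
insert 60 → {51, 52, 60, 68, 73}
insert 75 → {51, 52, 60, 68, 73, 75}
print next → 51; now {52, 60, 68, 73, 75}
insert 62 → {52, 60, 62, 68, 73, 75}
print next → 52; now {60, 62, 68, 73, 75}
print next → 60; now {62, 68, 73, 75}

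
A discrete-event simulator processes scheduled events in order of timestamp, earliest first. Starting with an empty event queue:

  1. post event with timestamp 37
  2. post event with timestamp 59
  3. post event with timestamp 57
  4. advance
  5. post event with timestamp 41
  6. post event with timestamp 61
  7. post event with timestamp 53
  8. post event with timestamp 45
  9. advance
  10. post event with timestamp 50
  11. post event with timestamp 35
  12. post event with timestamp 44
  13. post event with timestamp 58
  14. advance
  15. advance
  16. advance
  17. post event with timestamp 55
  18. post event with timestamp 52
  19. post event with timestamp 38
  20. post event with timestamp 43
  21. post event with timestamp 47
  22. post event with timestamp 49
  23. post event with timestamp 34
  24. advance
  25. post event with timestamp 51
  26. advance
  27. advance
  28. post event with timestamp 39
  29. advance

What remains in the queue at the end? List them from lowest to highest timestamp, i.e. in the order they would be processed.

insert 37 → {37}
insert 59 → {37, 59}
insert 57 → {37, 57, 59}
advance → 37; now {57, 59}
insert 41 → {41, 57, 59}
insert 61 → {41, 57, 59, 61}
insert 53 → {41, 53, 57, 59, 61}
insert 45 → {41, 45, 53, 57, 59, 61}
advance → 41; now {45, 53, 57, 59, 61}
insert 50 → {45, 50, 53, 57, 59, 61}
insert 35 → {35, 45, 50, 53, 57, 59, 61}
insert 44 → {35, 44, 45, 50, 53, 57, 59, 61}
insert 58 → {35, 44, 45, 50, 53, 57, 58, 59, 61}
advance → 35; now {44, 45, 50, 53, 57, 58, 59, 61}
advance → 44; now {45, 50, 53, 57, 58, 59, 61}
advance → 45; now {50, 53, 57, 58, 59, 61}
insert 55 → {50, 53, 55, 57, 58, 59, 61}
insert 52 → {50, 52, 53, 55, 57, 58, 59, 61}
insert 38 → {38, 50, 52, 53, 55, 57, 58, 59, 61}
insert 43 → {38, 43, 50, 52, 53, 55, 57, 58, 59, 61}
insert 47 → {38, 43, 47, 50, 52, 53, 55, 57, 58, 59, 61}
insert 49 → {38, 43, 47, 49, 50, 52, 53, 55, 57, 58, 59, 61}
insert 34 → {34, 38, 43, 47, 49, 50, 52, 53, 55, 57, 58, 59, 61}
advance → 34; now {38, 43, 47, 49, 50, 52, 53, 55, 57, 58, 59, 61}
insert 51 → {38, 43, 47, 49, 50, 51, 52, 53, 55, 57, 58, 59, 61}
advance → 38; now {43, 47, 49, 50, 51, 52, 53, 55, 57, 58, 59, 61}
advance → 43; now {47, 49, 50, 51, 52, 53, 55, 57, 58, 59, 61}
insert 39 → {39, 47, 49, 50, 51, 52, 53, 55, 57, 58, 59, 61}
advance → 39; now {47, 49, 50, 51, 52, 53, 55, 57, 58, 59, 61}

47, 49, 50, 51, 52, 53, 55, 57, 58, 59, 61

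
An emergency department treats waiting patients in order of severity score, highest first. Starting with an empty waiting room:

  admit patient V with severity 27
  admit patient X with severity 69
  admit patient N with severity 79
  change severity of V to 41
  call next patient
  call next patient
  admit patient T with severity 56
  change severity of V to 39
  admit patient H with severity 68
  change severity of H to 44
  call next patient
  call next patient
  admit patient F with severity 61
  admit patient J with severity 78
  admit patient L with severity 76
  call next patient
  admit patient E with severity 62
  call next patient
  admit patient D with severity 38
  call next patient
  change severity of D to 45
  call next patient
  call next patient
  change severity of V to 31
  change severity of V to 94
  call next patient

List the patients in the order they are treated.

[N, X, T, H, J, L, E, F, D, V]

add V (severity 27) → {V:27}
add X (severity 69) → {X:69, V:27}
add N (severity 79) → {N:79, X:69, V:27}
update V to severity 41 → {N:79, X:69, V:41}
call next patient → N; now {X:69, V:41}
call next patient → X; now {V:41}
add T (severity 56) → {T:56, V:41}
update V to severity 39 → {T:56, V:39}
add H (severity 68) → {H:68, T:56, V:39}
update H to severity 44 → {T:56, H:44, V:39}
call next patient → T; now {H:44, V:39}
call next patient → H; now {V:39}
add F (severity 61) → {F:61, V:39}
add J (severity 78) → {J:78, F:61, V:39}
add L (severity 76) → {J:78, L:76, F:61, V:39}
call next patient → J; now {L:76, F:61, V:39}
add E (severity 62) → {L:76, E:62, F:61, V:39}
call next patient → L; now {E:62, F:61, V:39}
add D (severity 38) → {E:62, F:61, V:39, D:38}
call next patient → E; now {F:61, V:39, D:38}
update D to severity 45 → {F:61, D:45, V:39}
call next patient → F; now {D:45, V:39}
call next patient → D; now {V:39}
update V to severity 31 → {V:31}
update V to severity 94 → {V:94}
call next patient → V; now {}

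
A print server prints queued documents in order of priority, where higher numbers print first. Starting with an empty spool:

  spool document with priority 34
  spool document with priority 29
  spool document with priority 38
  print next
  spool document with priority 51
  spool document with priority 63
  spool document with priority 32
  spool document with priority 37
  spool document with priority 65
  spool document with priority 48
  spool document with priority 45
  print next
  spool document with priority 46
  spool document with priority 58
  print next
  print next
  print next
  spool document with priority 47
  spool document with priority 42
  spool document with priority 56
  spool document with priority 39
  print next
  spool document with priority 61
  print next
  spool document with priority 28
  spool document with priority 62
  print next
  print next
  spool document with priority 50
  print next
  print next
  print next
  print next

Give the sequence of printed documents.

insert 34 → {34}
insert 29 → {34, 29}
insert 38 → {38, 34, 29}
print next → 38; now {34, 29}
insert 51 → {51, 34, 29}
insert 63 → {63, 51, 34, 29}
insert 32 → {63, 51, 34, 32, 29}
insert 37 → {63, 51, 37, 34, 32, 29}
insert 65 → {65, 63, 51, 37, 34, 32, 29}
insert 48 → {65, 63, 51, 48, 37, 34, 32, 29}
insert 45 → {65, 63, 51, 48, 45, 37, 34, 32, 29}
print next → 65; now {63, 51, 48, 45, 37, 34, 32, 29}
insert 46 → {63, 51, 48, 46, 45, 37, 34, 32, 29}
insert 58 → {63, 58, 51, 48, 46, 45, 37, 34, 32, 29}
print next → 63; now {58, 51, 48, 46, 45, 37, 34, 32, 29}
print next → 58; now {51, 48, 46, 45, 37, 34, 32, 29}
print next → 51; now {48, 46, 45, 37, 34, 32, 29}
insert 47 → {48, 47, 46, 45, 37, 34, 32, 29}
insert 42 → {48, 47, 46, 45, 42, 37, 34, 32, 29}
insert 56 → {56, 48, 47, 46, 45, 42, 37, 34, 32, 29}
insert 39 → {56, 48, 47, 46, 45, 42, 39, 37, 34, 32, 29}
print next → 56; now {48, 47, 46, 45, 42, 39, 37, 34, 32, 29}
insert 61 → {61, 48, 47, 46, 45, 42, 39, 37, 34, 32, 29}
print next → 61; now {48, 47, 46, 45, 42, 39, 37, 34, 32, 29}
insert 28 → {48, 47, 46, 45, 42, 39, 37, 34, 32, 29, 28}
insert 62 → {62, 48, 47, 46, 45, 42, 39, 37, 34, 32, 29, 28}
print next → 62; now {48, 47, 46, 45, 42, 39, 37, 34, 32, 29, 28}
print next → 48; now {47, 46, 45, 42, 39, 37, 34, 32, 29, 28}
insert 50 → {50, 47, 46, 45, 42, 39, 37, 34, 32, 29, 28}
print next → 50; now {47, 46, 45, 42, 39, 37, 34, 32, 29, 28}
print next → 47; now {46, 45, 42, 39, 37, 34, 32, 29, 28}
print next → 46; now {45, 42, 39, 37, 34, 32, 29, 28}
print next → 45; now {42, 39, 37, 34, 32, 29, 28}

38, 65, 63, 58, 51, 56, 61, 62, 48, 50, 47, 46, 45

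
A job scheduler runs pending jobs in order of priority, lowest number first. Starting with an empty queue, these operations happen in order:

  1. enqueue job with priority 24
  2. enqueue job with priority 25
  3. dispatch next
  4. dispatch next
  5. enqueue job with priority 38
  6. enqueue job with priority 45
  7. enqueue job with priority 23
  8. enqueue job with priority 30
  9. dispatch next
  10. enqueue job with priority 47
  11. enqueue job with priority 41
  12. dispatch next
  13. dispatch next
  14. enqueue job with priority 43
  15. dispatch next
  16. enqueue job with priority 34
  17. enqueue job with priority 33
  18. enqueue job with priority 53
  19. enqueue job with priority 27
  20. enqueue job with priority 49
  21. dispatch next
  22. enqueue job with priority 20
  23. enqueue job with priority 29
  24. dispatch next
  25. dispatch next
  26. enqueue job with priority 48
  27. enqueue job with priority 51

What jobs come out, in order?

24, 25, 23, 30, 38, 41, 27, 20, 29

insert 24 → {24}
insert 25 → {24, 25}
dispatch next → 24; now {25}
dispatch next → 25; now {}
insert 38 → {38}
insert 45 → {38, 45}
insert 23 → {23, 38, 45}
insert 30 → {23, 30, 38, 45}
dispatch next → 23; now {30, 38, 45}
insert 47 → {30, 38, 45, 47}
insert 41 → {30, 38, 41, 45, 47}
dispatch next → 30; now {38, 41, 45, 47}
dispatch next → 38; now {41, 45, 47}
insert 43 → {41, 43, 45, 47}
dispatch next → 41; now {43, 45, 47}
insert 34 → {34, 43, 45, 47}
insert 33 → {33, 34, 43, 45, 47}
insert 53 → {33, 34, 43, 45, 47, 53}
insert 27 → {27, 33, 34, 43, 45, 47, 53}
insert 49 → {27, 33, 34, 43, 45, 47, 49, 53}
dispatch next → 27; now {33, 34, 43, 45, 47, 49, 53}
insert 20 → {20, 33, 34, 43, 45, 47, 49, 53}
insert 29 → {20, 29, 33, 34, 43, 45, 47, 49, 53}
dispatch next → 20; now {29, 33, 34, 43, 45, 47, 49, 53}
dispatch next → 29; now {33, 34, 43, 45, 47, 49, 53}
insert 48 → {33, 34, 43, 45, 47, 48, 49, 53}
insert 51 → {33, 34, 43, 45, 47, 48, 49, 51, 53}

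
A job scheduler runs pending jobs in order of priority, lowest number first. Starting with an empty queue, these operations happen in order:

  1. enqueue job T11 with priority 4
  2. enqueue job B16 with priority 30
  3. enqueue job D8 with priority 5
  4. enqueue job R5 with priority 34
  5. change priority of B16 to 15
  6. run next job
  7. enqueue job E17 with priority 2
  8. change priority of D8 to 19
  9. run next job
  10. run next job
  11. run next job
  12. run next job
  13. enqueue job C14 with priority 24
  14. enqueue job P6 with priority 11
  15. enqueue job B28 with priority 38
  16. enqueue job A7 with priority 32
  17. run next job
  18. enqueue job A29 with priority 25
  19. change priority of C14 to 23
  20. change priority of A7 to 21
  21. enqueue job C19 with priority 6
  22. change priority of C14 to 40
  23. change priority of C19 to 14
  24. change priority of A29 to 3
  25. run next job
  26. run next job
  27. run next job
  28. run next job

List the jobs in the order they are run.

add T11 (priority 4) → {T11:4}
add B16 (priority 30) → {T11:4, B16:30}
add D8 (priority 5) → {T11:4, D8:5, B16:30}
add R5 (priority 34) → {T11:4, D8:5, B16:30, R5:34}
update B16 to priority 15 → {T11:4, D8:5, B16:15, R5:34}
run next job → T11; now {D8:5, B16:15, R5:34}
add E17 (priority 2) → {E17:2, D8:5, B16:15, R5:34}
update D8 to priority 19 → {E17:2, B16:15, D8:19, R5:34}
run next job → E17; now {B16:15, D8:19, R5:34}
run next job → B16; now {D8:19, R5:34}
run next job → D8; now {R5:34}
run next job → R5; now {}
add C14 (priority 24) → {C14:24}
add P6 (priority 11) → {P6:11, C14:24}
add B28 (priority 38) → {P6:11, C14:24, B28:38}
add A7 (priority 32) → {P6:11, C14:24, A7:32, B28:38}
run next job → P6; now {C14:24, A7:32, B28:38}
add A29 (priority 25) → {C14:24, A29:25, A7:32, B28:38}
update C14 to priority 23 → {C14:23, A29:25, A7:32, B28:38}
update A7 to priority 21 → {A7:21, C14:23, A29:25, B28:38}
add C19 (priority 6) → {C19:6, A7:21, C14:23, A29:25, B28:38}
update C14 to priority 40 → {C19:6, A7:21, A29:25, B28:38, C14:40}
update C19 to priority 14 → {C19:14, A7:21, A29:25, B28:38, C14:40}
update A29 to priority 3 → {A29:3, C19:14, A7:21, B28:38, C14:40}
run next job → A29; now {C19:14, A7:21, B28:38, C14:40}
run next job → C19; now {A7:21, B28:38, C14:40}
run next job → A7; now {B28:38, C14:40}
run next job → B28; now {C14:40}

[T11, E17, B16, D8, R5, P6, A29, C19, A7, B28]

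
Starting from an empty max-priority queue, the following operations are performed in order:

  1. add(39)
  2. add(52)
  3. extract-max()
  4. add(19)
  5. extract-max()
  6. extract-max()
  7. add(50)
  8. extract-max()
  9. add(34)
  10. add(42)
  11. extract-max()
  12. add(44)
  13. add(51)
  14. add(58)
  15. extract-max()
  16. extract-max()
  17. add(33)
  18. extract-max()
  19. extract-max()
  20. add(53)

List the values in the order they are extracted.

insert 39 → {39}
insert 52 → {52, 39}
extract-max → 52; now {39}
insert 19 → {39, 19}
extract-max → 39; now {19}
extract-max → 19; now {}
insert 50 → {50}
extract-max → 50; now {}
insert 34 → {34}
insert 42 → {42, 34}
extract-max → 42; now {34}
insert 44 → {44, 34}
insert 51 → {51, 44, 34}
insert 58 → {58, 51, 44, 34}
extract-max → 58; now {51, 44, 34}
extract-max → 51; now {44, 34}
insert 33 → {44, 34, 33}
extract-max → 44; now {34, 33}
extract-max → 34; now {33}
insert 53 → {53, 33}

52 → 39 → 19 → 50 → 42 → 58 → 51 → 44 → 34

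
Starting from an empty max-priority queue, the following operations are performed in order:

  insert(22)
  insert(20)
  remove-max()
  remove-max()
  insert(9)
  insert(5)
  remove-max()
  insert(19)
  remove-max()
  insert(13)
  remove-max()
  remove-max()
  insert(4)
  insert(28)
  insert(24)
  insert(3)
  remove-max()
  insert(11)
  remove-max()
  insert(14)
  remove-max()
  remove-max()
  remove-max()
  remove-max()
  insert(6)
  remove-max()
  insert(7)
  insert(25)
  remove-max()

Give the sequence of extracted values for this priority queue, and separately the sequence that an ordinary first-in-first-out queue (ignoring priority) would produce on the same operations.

insert 22 → {22}
insert 20 → {22, 20}
remove-max → 22; now {20}
remove-max → 20; now {}
insert 9 → {9}
insert 5 → {9, 5}
remove-max → 9; now {5}
insert 19 → {19, 5}
remove-max → 19; now {5}
insert 13 → {13, 5}
remove-max → 13; now {5}
remove-max → 5; now {}
insert 4 → {4}
insert 28 → {28, 4}
insert 24 → {28, 24, 4}
insert 3 → {28, 24, 4, 3}
remove-max → 28; now {24, 4, 3}
insert 11 → {24, 11, 4, 3}
remove-max → 24; now {11, 4, 3}
insert 14 → {14, 11, 4, 3}
remove-max → 14; now {11, 4, 3}
remove-max → 11; now {4, 3}
remove-max → 4; now {3}
remove-max → 3; now {}
insert 6 → {6}
remove-max → 6; now {}
insert 7 → {7}
insert 25 → {25, 7}
remove-max → 25; now {7}

priority queue: [22, 20, 9, 19, 13, 5, 28, 24, 14, 11, 4, 3, 6, 25]; FIFO queue: [22, 20, 9, 5, 19, 13, 4, 28, 24, 3, 11, 14, 6, 7]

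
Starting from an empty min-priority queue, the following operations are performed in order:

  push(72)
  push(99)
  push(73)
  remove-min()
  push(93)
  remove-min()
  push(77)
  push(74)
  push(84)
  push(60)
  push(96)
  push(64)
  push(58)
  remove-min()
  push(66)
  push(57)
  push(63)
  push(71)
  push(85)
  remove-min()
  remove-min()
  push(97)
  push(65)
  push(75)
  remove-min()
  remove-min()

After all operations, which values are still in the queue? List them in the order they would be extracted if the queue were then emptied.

65, 66, 71, 74, 75, 77, 84, 85, 93, 96, 97, 99

insert 72 → {72}
insert 99 → {72, 99}
insert 73 → {72, 73, 99}
remove-min → 72; now {73, 99}
insert 93 → {73, 93, 99}
remove-min → 73; now {93, 99}
insert 77 → {77, 93, 99}
insert 74 → {74, 77, 93, 99}
insert 84 → {74, 77, 84, 93, 99}
insert 60 → {60, 74, 77, 84, 93, 99}
insert 96 → {60, 74, 77, 84, 93, 96, 99}
insert 64 → {60, 64, 74, 77, 84, 93, 96, 99}
insert 58 → {58, 60, 64, 74, 77, 84, 93, 96, 99}
remove-min → 58; now {60, 64, 74, 77, 84, 93, 96, 99}
insert 66 → {60, 64, 66, 74, 77, 84, 93, 96, 99}
insert 57 → {57, 60, 64, 66, 74, 77, 84, 93, 96, 99}
insert 63 → {57, 60, 63, 64, 66, 74, 77, 84, 93, 96, 99}
insert 71 → {57, 60, 63, 64, 66, 71, 74, 77, 84, 93, 96, 99}
insert 85 → {57, 60, 63, 64, 66, 71, 74, 77, 84, 85, 93, 96, 99}
remove-min → 57; now {60, 63, 64, 66, 71, 74, 77, 84, 85, 93, 96, 99}
remove-min → 60; now {63, 64, 66, 71, 74, 77, 84, 85, 93, 96, 99}
insert 97 → {63, 64, 66, 71, 74, 77, 84, 85, 93, 96, 97, 99}
insert 65 → {63, 64, 65, 66, 71, 74, 77, 84, 85, 93, 96, 97, 99}
insert 75 → {63, 64, 65, 66, 71, 74, 75, 77, 84, 85, 93, 96, 97, 99}
remove-min → 63; now {64, 65, 66, 71, 74, 75, 77, 84, 85, 93, 96, 97, 99}
remove-min → 64; now {65, 66, 71, 74, 75, 77, 84, 85, 93, 96, 97, 99}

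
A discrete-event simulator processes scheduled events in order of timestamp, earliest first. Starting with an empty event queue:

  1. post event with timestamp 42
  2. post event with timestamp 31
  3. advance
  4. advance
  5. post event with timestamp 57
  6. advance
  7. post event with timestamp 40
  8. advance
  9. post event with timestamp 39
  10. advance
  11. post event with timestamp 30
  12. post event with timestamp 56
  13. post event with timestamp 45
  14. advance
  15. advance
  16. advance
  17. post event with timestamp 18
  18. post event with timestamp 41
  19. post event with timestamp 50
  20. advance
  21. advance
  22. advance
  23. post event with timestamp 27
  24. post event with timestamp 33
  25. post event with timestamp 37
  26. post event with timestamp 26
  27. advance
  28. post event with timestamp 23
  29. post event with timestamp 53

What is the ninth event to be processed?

insert 42 → {42}
insert 31 → {31, 42}
advance → 31; now {42}
advance → 42; now {}
insert 57 → {57}
advance → 57; now {}
insert 40 → {40}
advance → 40; now {}
insert 39 → {39}
advance → 39; now {}
insert 30 → {30}
insert 56 → {30, 56}
insert 45 → {30, 45, 56}
advance → 30; now {45, 56}
advance → 45; now {56}
advance → 56; now {}
insert 18 → {18}
insert 41 → {18, 41}
insert 50 → {18, 41, 50}
advance → 18; now {41, 50}
advance → 41; now {50}
advance → 50; now {}
insert 27 → {27}
insert 33 → {27, 33}
insert 37 → {27, 33, 37}
insert 26 → {26, 27, 33, 37}
advance → 26; now {27, 33, 37}
insert 23 → {23, 27, 33, 37}
insert 53 → {23, 27, 33, 37, 53}

18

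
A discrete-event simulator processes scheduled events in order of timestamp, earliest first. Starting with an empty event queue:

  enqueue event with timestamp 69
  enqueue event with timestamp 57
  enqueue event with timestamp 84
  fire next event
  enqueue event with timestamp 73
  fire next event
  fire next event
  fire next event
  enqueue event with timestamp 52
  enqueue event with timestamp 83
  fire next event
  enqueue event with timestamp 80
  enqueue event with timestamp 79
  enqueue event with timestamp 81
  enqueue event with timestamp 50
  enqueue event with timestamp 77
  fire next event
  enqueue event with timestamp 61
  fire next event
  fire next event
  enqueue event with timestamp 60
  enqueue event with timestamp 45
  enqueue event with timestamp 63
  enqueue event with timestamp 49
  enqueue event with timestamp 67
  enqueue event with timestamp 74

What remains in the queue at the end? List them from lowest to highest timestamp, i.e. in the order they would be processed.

insert 69 → {69}
insert 57 → {57, 69}
insert 84 → {57, 69, 84}
fire next event → 57; now {69, 84}
insert 73 → {69, 73, 84}
fire next event → 69; now {73, 84}
fire next event → 73; now {84}
fire next event → 84; now {}
insert 52 → {52}
insert 83 → {52, 83}
fire next event → 52; now {83}
insert 80 → {80, 83}
insert 79 → {79, 80, 83}
insert 81 → {79, 80, 81, 83}
insert 50 → {50, 79, 80, 81, 83}
insert 77 → {50, 77, 79, 80, 81, 83}
fire next event → 50; now {77, 79, 80, 81, 83}
insert 61 → {61, 77, 79, 80, 81, 83}
fire next event → 61; now {77, 79, 80, 81, 83}
fire next event → 77; now {79, 80, 81, 83}
insert 60 → {60, 79, 80, 81, 83}
insert 45 → {45, 60, 79, 80, 81, 83}
insert 63 → {45, 60, 63, 79, 80, 81, 83}
insert 49 → {45, 49, 60, 63, 79, 80, 81, 83}
insert 67 → {45, 49, 60, 63, 67, 79, 80, 81, 83}
insert 74 → {45, 49, 60, 63, 67, 74, 79, 80, 81, 83}

45, 49, 60, 63, 67, 74, 79, 80, 81, 83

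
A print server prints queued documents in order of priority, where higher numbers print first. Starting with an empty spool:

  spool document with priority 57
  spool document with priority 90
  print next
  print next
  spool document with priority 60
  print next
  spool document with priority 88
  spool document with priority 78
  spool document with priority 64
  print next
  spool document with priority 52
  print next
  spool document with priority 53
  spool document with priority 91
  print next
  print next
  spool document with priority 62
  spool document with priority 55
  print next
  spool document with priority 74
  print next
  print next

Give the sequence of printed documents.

insert 57 → {57}
insert 90 → {90, 57}
print next → 90; now {57}
print next → 57; now {}
insert 60 → {60}
print next → 60; now {}
insert 88 → {88}
insert 78 → {88, 78}
insert 64 → {88, 78, 64}
print next → 88; now {78, 64}
insert 52 → {78, 64, 52}
print next → 78; now {64, 52}
insert 53 → {64, 53, 52}
insert 91 → {91, 64, 53, 52}
print next → 91; now {64, 53, 52}
print next → 64; now {53, 52}
insert 62 → {62, 53, 52}
insert 55 → {62, 55, 53, 52}
print next → 62; now {55, 53, 52}
insert 74 → {74, 55, 53, 52}
print next → 74; now {55, 53, 52}
print next → 55; now {53, 52}

90 → 57 → 60 → 88 → 78 → 91 → 64 → 62 → 74 → 55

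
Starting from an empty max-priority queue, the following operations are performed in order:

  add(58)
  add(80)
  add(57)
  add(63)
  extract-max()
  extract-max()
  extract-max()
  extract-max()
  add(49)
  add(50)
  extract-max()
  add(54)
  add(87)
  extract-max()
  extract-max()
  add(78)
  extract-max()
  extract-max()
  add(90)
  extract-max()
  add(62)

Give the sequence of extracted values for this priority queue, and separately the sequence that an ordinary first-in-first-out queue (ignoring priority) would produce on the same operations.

priority queue: 80, 63, 58, 57, 50, 87, 54, 78, 49, 90; FIFO queue: 58, 80, 57, 63, 49, 50, 54, 87, 78, 90

insert 58 → {58}
insert 80 → {80, 58}
insert 57 → {80, 58, 57}
insert 63 → {80, 63, 58, 57}
extract-max → 80; now {63, 58, 57}
extract-max → 63; now {58, 57}
extract-max → 58; now {57}
extract-max → 57; now {}
insert 49 → {49}
insert 50 → {50, 49}
extract-max → 50; now {49}
insert 54 → {54, 49}
insert 87 → {87, 54, 49}
extract-max → 87; now {54, 49}
extract-max → 54; now {49}
insert 78 → {78, 49}
extract-max → 78; now {49}
extract-max → 49; now {}
insert 90 → {90}
extract-max → 90; now {}
insert 62 → {62}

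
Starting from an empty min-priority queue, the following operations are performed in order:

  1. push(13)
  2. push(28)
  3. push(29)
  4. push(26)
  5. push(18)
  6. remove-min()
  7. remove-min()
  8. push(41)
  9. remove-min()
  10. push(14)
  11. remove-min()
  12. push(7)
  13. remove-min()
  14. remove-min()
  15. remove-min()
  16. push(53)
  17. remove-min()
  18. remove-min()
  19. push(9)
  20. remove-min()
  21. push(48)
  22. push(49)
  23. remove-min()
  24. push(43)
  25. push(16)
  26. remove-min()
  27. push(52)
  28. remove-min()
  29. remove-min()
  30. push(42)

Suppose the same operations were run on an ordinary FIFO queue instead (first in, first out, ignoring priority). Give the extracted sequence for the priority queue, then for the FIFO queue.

priority queue: [13, 18, 26, 14, 7, 28, 29, 41, 53, 9, 48, 16, 43, 49]; FIFO queue: [13, 28, 29, 26, 18, 41, 14, 7, 53, 9, 48, 49, 43, 16]

insert 13 → {13}
insert 28 → {13, 28}
insert 29 → {13, 28, 29}
insert 26 → {13, 26, 28, 29}
insert 18 → {13, 18, 26, 28, 29}
remove-min → 13; now {18, 26, 28, 29}
remove-min → 18; now {26, 28, 29}
insert 41 → {26, 28, 29, 41}
remove-min → 26; now {28, 29, 41}
insert 14 → {14, 28, 29, 41}
remove-min → 14; now {28, 29, 41}
insert 7 → {7, 28, 29, 41}
remove-min → 7; now {28, 29, 41}
remove-min → 28; now {29, 41}
remove-min → 29; now {41}
insert 53 → {41, 53}
remove-min → 41; now {53}
remove-min → 53; now {}
insert 9 → {9}
remove-min → 9; now {}
insert 48 → {48}
insert 49 → {48, 49}
remove-min → 48; now {49}
insert 43 → {43, 49}
insert 16 → {16, 43, 49}
remove-min → 16; now {43, 49}
insert 52 → {43, 49, 52}
remove-min → 43; now {49, 52}
remove-min → 49; now {52}
insert 42 → {42, 52}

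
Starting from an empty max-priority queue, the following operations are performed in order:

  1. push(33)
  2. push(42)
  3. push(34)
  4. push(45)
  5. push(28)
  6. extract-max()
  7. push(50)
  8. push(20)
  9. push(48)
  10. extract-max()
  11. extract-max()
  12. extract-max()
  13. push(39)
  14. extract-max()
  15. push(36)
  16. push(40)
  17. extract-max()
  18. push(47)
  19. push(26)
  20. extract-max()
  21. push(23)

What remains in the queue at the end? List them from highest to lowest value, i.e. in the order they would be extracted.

[36, 34, 33, 28, 26, 23, 20]

insert 33 → {33}
insert 42 → {42, 33}
insert 34 → {42, 34, 33}
insert 45 → {45, 42, 34, 33}
insert 28 → {45, 42, 34, 33, 28}
extract-max → 45; now {42, 34, 33, 28}
insert 50 → {50, 42, 34, 33, 28}
insert 20 → {50, 42, 34, 33, 28, 20}
insert 48 → {50, 48, 42, 34, 33, 28, 20}
extract-max → 50; now {48, 42, 34, 33, 28, 20}
extract-max → 48; now {42, 34, 33, 28, 20}
extract-max → 42; now {34, 33, 28, 20}
insert 39 → {39, 34, 33, 28, 20}
extract-max → 39; now {34, 33, 28, 20}
insert 36 → {36, 34, 33, 28, 20}
insert 40 → {40, 36, 34, 33, 28, 20}
extract-max → 40; now {36, 34, 33, 28, 20}
insert 47 → {47, 36, 34, 33, 28, 20}
insert 26 → {47, 36, 34, 33, 28, 26, 20}
extract-max → 47; now {36, 34, 33, 28, 26, 20}
insert 23 → {36, 34, 33, 28, 26, 23, 20}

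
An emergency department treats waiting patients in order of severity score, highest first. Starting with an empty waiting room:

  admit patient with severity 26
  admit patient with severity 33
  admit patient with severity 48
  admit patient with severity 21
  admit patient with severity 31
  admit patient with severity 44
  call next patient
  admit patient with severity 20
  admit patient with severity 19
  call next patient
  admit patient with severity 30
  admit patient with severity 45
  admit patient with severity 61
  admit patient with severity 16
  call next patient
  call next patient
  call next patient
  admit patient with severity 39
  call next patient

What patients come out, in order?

48, 44, 61, 45, 33, 39

insert 26 → {26}
insert 33 → {33, 26}
insert 48 → {48, 33, 26}
insert 21 → {48, 33, 26, 21}
insert 31 → {48, 33, 31, 26, 21}
insert 44 → {48, 44, 33, 31, 26, 21}
call next patient → 48; now {44, 33, 31, 26, 21}
insert 20 → {44, 33, 31, 26, 21, 20}
insert 19 → {44, 33, 31, 26, 21, 20, 19}
call next patient → 44; now {33, 31, 26, 21, 20, 19}
insert 30 → {33, 31, 30, 26, 21, 20, 19}
insert 45 → {45, 33, 31, 30, 26, 21, 20, 19}
insert 61 → {61, 45, 33, 31, 30, 26, 21, 20, 19}
insert 16 → {61, 45, 33, 31, 30, 26, 21, 20, 19, 16}
call next patient → 61; now {45, 33, 31, 30, 26, 21, 20, 19, 16}
call next patient → 45; now {33, 31, 30, 26, 21, 20, 19, 16}
call next patient → 33; now {31, 30, 26, 21, 20, 19, 16}
insert 39 → {39, 31, 30, 26, 21, 20, 19, 16}
call next patient → 39; now {31, 30, 26, 21, 20, 19, 16}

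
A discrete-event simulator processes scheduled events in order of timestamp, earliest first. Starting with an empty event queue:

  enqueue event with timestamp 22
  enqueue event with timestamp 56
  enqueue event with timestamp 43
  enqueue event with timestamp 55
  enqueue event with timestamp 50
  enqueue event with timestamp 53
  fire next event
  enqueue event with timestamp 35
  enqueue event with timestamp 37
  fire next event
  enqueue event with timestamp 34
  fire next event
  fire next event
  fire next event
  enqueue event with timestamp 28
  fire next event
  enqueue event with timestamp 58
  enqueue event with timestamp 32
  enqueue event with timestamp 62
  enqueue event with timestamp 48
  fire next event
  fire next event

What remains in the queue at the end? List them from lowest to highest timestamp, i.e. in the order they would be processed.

50 → 53 → 55 → 56 → 58 → 62

insert 22 → {22}
insert 56 → {22, 56}
insert 43 → {22, 43, 56}
insert 55 → {22, 43, 55, 56}
insert 50 → {22, 43, 50, 55, 56}
insert 53 → {22, 43, 50, 53, 55, 56}
fire next event → 22; now {43, 50, 53, 55, 56}
insert 35 → {35, 43, 50, 53, 55, 56}
insert 37 → {35, 37, 43, 50, 53, 55, 56}
fire next event → 35; now {37, 43, 50, 53, 55, 56}
insert 34 → {34, 37, 43, 50, 53, 55, 56}
fire next event → 34; now {37, 43, 50, 53, 55, 56}
fire next event → 37; now {43, 50, 53, 55, 56}
fire next event → 43; now {50, 53, 55, 56}
insert 28 → {28, 50, 53, 55, 56}
fire next event → 28; now {50, 53, 55, 56}
insert 58 → {50, 53, 55, 56, 58}
insert 32 → {32, 50, 53, 55, 56, 58}
insert 62 → {32, 50, 53, 55, 56, 58, 62}
insert 48 → {32, 48, 50, 53, 55, 56, 58, 62}
fire next event → 32; now {48, 50, 53, 55, 56, 58, 62}
fire next event → 48; now {50, 53, 55, 56, 58, 62}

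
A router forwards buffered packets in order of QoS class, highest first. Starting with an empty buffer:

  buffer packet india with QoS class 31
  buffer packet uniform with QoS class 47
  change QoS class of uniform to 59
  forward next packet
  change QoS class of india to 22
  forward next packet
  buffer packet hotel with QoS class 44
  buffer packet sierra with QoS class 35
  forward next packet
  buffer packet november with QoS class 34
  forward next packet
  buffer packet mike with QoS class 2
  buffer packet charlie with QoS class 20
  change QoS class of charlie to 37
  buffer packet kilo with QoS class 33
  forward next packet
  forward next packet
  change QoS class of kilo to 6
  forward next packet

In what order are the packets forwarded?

add india (QoS class 31) → {india:31}
add uniform (QoS class 47) → {uniform:47, india:31}
update uniform to QoS class 59 → {uniform:59, india:31}
forward next packet → uniform; now {india:31}
update india to QoS class 22 → {india:22}
forward next packet → india; now {}
add hotel (QoS class 44) → {hotel:44}
add sierra (QoS class 35) → {hotel:44, sierra:35}
forward next packet → hotel; now {sierra:35}
add november (QoS class 34) → {sierra:35, november:34}
forward next packet → sierra; now {november:34}
add mike (QoS class 2) → {november:34, mike:2}
add charlie (QoS class 20) → {november:34, charlie:20, mike:2}
update charlie to QoS class 37 → {charlie:37, november:34, mike:2}
add kilo (QoS class 33) → {charlie:37, november:34, kilo:33, mike:2}
forward next packet → charlie; now {november:34, kilo:33, mike:2}
forward next packet → november; now {kilo:33, mike:2}
update kilo to QoS class 6 → {kilo:6, mike:2}
forward next packet → kilo; now {mike:2}

uniform → india → hotel → sierra → charlie → november → kilo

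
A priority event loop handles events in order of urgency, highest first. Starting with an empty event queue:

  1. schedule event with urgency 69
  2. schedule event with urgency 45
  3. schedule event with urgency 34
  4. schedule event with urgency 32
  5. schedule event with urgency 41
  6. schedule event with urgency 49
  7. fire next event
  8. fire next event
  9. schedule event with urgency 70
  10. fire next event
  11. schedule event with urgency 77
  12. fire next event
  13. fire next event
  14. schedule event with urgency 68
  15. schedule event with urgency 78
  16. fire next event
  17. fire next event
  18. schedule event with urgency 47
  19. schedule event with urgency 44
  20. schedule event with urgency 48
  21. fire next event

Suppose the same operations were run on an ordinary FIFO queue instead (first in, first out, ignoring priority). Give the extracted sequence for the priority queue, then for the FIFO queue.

insert 69 → {69}
insert 45 → {69, 45}
insert 34 → {69, 45, 34}
insert 32 → {69, 45, 34, 32}
insert 41 → {69, 45, 41, 34, 32}
insert 49 → {69, 49, 45, 41, 34, 32}
fire next event → 69; now {49, 45, 41, 34, 32}
fire next event → 49; now {45, 41, 34, 32}
insert 70 → {70, 45, 41, 34, 32}
fire next event → 70; now {45, 41, 34, 32}
insert 77 → {77, 45, 41, 34, 32}
fire next event → 77; now {45, 41, 34, 32}
fire next event → 45; now {41, 34, 32}
insert 68 → {68, 41, 34, 32}
insert 78 → {78, 68, 41, 34, 32}
fire next event → 78; now {68, 41, 34, 32}
fire next event → 68; now {41, 34, 32}
insert 47 → {47, 41, 34, 32}
insert 44 → {47, 44, 41, 34, 32}
insert 48 → {48, 47, 44, 41, 34, 32}
fire next event → 48; now {47, 44, 41, 34, 32}

priority queue: 69, 49, 70, 77, 45, 78, 68, 48; FIFO queue: [69, 45, 34, 32, 41, 49, 70, 77]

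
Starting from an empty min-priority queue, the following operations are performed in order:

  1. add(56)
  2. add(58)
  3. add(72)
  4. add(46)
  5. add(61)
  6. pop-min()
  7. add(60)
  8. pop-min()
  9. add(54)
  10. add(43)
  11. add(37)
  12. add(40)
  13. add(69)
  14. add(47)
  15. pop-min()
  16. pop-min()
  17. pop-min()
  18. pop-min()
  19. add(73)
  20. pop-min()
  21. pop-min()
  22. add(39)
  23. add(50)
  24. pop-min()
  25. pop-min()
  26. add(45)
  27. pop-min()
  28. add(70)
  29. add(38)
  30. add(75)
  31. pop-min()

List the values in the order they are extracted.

insert 56 → {56}
insert 58 → {56, 58}
insert 72 → {56, 58, 72}
insert 46 → {46, 56, 58, 72}
insert 61 → {46, 56, 58, 61, 72}
pop-min → 46; now {56, 58, 61, 72}
insert 60 → {56, 58, 60, 61, 72}
pop-min → 56; now {58, 60, 61, 72}
insert 54 → {54, 58, 60, 61, 72}
insert 43 → {43, 54, 58, 60, 61, 72}
insert 37 → {37, 43, 54, 58, 60, 61, 72}
insert 40 → {37, 40, 43, 54, 58, 60, 61, 72}
insert 69 → {37, 40, 43, 54, 58, 60, 61, 69, 72}
insert 47 → {37, 40, 43, 47, 54, 58, 60, 61, 69, 72}
pop-min → 37; now {40, 43, 47, 54, 58, 60, 61, 69, 72}
pop-min → 40; now {43, 47, 54, 58, 60, 61, 69, 72}
pop-min → 43; now {47, 54, 58, 60, 61, 69, 72}
pop-min → 47; now {54, 58, 60, 61, 69, 72}
insert 73 → {54, 58, 60, 61, 69, 72, 73}
pop-min → 54; now {58, 60, 61, 69, 72, 73}
pop-min → 58; now {60, 61, 69, 72, 73}
insert 39 → {39, 60, 61, 69, 72, 73}
insert 50 → {39, 50, 60, 61, 69, 72, 73}
pop-min → 39; now {50, 60, 61, 69, 72, 73}
pop-min → 50; now {60, 61, 69, 72, 73}
insert 45 → {45, 60, 61, 69, 72, 73}
pop-min → 45; now {60, 61, 69, 72, 73}
insert 70 → {60, 61, 69, 70, 72, 73}
insert 38 → {38, 60, 61, 69, 70, 72, 73}
insert 75 → {38, 60, 61, 69, 70, 72, 73, 75}
pop-min → 38; now {60, 61, 69, 70, 72, 73, 75}

[46, 56, 37, 40, 43, 47, 54, 58, 39, 50, 45, 38]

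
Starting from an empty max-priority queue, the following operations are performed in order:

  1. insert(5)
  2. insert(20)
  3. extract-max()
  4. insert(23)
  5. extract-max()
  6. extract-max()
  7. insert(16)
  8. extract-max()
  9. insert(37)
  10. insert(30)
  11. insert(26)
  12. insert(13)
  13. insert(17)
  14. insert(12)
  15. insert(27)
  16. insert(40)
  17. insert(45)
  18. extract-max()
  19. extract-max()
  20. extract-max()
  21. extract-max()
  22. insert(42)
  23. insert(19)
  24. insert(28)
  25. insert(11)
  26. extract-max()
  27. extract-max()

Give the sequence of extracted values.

insert 5 → {5}
insert 20 → {20, 5}
extract-max → 20; now {5}
insert 23 → {23, 5}
extract-max → 23; now {5}
extract-max → 5; now {}
insert 16 → {16}
extract-max → 16; now {}
insert 37 → {37}
insert 30 → {37, 30}
insert 26 → {37, 30, 26}
insert 13 → {37, 30, 26, 13}
insert 17 → {37, 30, 26, 17, 13}
insert 12 → {37, 30, 26, 17, 13, 12}
insert 27 → {37, 30, 27, 26, 17, 13, 12}
insert 40 → {40, 37, 30, 27, 26, 17, 13, 12}
insert 45 → {45, 40, 37, 30, 27, 26, 17, 13, 12}
extract-max → 45; now {40, 37, 30, 27, 26, 17, 13, 12}
extract-max → 40; now {37, 30, 27, 26, 17, 13, 12}
extract-max → 37; now {30, 27, 26, 17, 13, 12}
extract-max → 30; now {27, 26, 17, 13, 12}
insert 42 → {42, 27, 26, 17, 13, 12}
insert 19 → {42, 27, 26, 19, 17, 13, 12}
insert 28 → {42, 28, 27, 26, 19, 17, 13, 12}
insert 11 → {42, 28, 27, 26, 19, 17, 13, 12, 11}
extract-max → 42; now {28, 27, 26, 19, 17, 13, 12, 11}
extract-max → 28; now {27, 26, 19, 17, 13, 12, 11}

20 → 23 → 5 → 16 → 45 → 40 → 37 → 30 → 42 → 28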